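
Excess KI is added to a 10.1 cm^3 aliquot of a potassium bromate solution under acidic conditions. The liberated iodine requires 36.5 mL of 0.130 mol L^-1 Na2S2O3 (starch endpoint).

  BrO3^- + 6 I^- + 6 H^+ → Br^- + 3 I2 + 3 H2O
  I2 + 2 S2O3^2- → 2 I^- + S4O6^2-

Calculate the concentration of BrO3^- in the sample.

n(S2O3^2-) = 0.0365 × 0.130 = 4.75 × 10^-3 mol
n(I2) = n(S2O3^2-)/2 = 2.37 × 10^-3 mol
From the 1:3 ratio, n(BrO3^-) in the aliquot = 1/3 × 2.37 × 10^-3 = 7.91 × 10^-4 mol
[BrO3^-] = 7.91 × 10^-4 / 0.0101 = 0.0783 mol/L

0.0783 mol/L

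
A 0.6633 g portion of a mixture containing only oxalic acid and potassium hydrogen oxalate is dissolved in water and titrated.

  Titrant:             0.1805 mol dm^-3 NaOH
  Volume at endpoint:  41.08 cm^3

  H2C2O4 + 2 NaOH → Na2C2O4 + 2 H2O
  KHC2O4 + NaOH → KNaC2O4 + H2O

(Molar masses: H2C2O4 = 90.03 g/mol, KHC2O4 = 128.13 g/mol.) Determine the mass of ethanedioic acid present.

0.1553 g

n(NaOH) = 0.04108 × 0.1805 = 7.415 × 10^-3 mol
Let x = n(H2C2O4), y = n(KHC2O4).
Titrant: 2x + 1y = 7.415 × 10^-3;  mass: 90.03x + 128.13y = 0.6633
Solving, x = 1.725 × 10^-3 mol, y = 3.965 × 10^-3 mol
mass of H2C2O4 = 1.725 × 10^-3 × 90.03 = 0.1553 g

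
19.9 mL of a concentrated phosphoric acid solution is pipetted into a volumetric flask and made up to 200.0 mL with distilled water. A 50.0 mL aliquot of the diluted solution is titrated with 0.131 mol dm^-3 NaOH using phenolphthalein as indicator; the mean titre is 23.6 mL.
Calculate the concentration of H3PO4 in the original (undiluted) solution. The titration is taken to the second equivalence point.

0.311 mol/L

H3PO4 + 2 NaOH → Na2HPO4 + 2 H2O
n(NaOH) = 0.0236 × 0.131 = 3.09 × 10^-3 mol
From the 1:2 ratio, n(H3PO4) in the aliquot = 1/2 × 3.09 × 10^-3 = 1.55 × 10^-3 mol
[H3PO4]_dilute = 1.55 × 10^-3 / 0.0500 = 0.0309 mol/L
Dilution factor = 200.0 / 19.9 = 10.05
[H3PO4]_stock = 0.0309 × 10.05 = 0.311 mol/L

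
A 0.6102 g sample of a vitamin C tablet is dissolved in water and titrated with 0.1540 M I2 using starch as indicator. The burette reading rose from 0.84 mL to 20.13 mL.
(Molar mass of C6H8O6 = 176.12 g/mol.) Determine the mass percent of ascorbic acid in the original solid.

C6H8O6 + I2 → C6H6O6 + 2 HI
n(I2) = 0.01929 L × 0.1540 mol/L = 2.971 × 10^-3 mol
n(C6H8O6) = 2.971 × 10^-3 mol (1:1 ratio)
mass of C6H8O6 = 2.971 × 10^-3 × 176.12 g/mol = 0.5232 g
% C6H8O6 = 0.5232 / 0.6102 × 100 = 85.74 %

85.74 %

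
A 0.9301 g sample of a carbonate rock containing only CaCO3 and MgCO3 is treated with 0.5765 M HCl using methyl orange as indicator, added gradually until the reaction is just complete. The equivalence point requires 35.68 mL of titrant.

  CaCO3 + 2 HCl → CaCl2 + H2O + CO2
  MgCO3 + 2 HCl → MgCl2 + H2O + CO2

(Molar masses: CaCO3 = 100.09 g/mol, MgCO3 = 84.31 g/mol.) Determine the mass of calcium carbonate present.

0.3995 g

n(HCl) = 0.03568 × 0.5765 = 0.02057 mol
Let x = n(CaCO3), y = n(MgCO3).
Titrant: 2x + 2y = 0.02057;  mass: 100.09x + 84.31y = 0.9301
Solving, x = 3.992 × 10^-3 mol, y = 6.293 × 10^-3 mol
mass of CaCO3 = 3.992 × 10^-3 × 100.09 = 0.3995 g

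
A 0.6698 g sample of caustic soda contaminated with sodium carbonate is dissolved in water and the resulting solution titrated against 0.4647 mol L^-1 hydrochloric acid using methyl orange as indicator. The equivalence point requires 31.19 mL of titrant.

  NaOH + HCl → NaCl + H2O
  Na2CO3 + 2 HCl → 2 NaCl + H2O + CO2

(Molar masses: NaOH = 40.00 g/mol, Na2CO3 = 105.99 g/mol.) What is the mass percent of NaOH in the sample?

45.18 %

n(HCl) = 0.03119 × 0.4647 = 0.01449 mol
Let x = n(NaOH), y = n(Na2CO3).
Titrant: 1x + 2y = 0.01449;  mass: 40.00x + 105.99y = 0.6698
Solving, x = 7.565 × 10^-3 mol, y = 3.464 × 10^-3 mol
mass of NaOH = 7.565 × 10^-3 × 40.00 = 0.3026 g
% NaOH = 0.3026 / 0.6698 × 100 = 45.18 %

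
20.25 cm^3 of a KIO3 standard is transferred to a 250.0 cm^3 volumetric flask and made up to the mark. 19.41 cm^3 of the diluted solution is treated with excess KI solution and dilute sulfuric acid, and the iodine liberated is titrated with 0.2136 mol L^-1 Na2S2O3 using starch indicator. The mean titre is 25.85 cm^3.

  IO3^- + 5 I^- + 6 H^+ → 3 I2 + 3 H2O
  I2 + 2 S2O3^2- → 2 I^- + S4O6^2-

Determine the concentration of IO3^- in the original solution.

0.5853 mol/L

n(S2O3^2-) = 0.02585 × 0.2136 = 5.522 × 10^-3 mol
n(I2) = n(S2O3^2-)/2 = 2.761 × 10^-3 mol
From the 1:3 ratio, n(IO3^-) in the aliquot = 1/3 × 2.761 × 10^-3 = 9.203 × 10^-4 mol
[IO3^-]_dilute = 9.203 × 10^-4 / 0.01941 = 0.04741 mol/L
[IO3^-]_original = 0.04741 × 250.0/20.25 = 0.5853 mol/L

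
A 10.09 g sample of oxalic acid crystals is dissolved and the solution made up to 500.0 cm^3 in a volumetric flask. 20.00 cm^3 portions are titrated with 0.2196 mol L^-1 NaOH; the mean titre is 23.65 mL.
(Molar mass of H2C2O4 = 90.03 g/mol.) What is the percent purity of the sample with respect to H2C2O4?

57.93 %

H2C2O4 + 2 NaOH → Na2C2O4 + 2 H2O
n(NaOH) per titration = 0.02365 × 0.2196 = 5.194 × 10^-3 mol
From the 1:2 ratio, n(H2C2O4) in each aliquot = 1/2 × 5.194 × 10^-3 = 2.597 × 10^-3 mol
n(H2C2O4) in the whole flask = 2.597 × 10^-3 × 500.0/20.00 = 0.06492 mol
mass of H2C2O4 = 0.06492 × 90.03 = 5.845 g
% H2C2O4 = 5.845 / 10.09 × 100 = 57.93 %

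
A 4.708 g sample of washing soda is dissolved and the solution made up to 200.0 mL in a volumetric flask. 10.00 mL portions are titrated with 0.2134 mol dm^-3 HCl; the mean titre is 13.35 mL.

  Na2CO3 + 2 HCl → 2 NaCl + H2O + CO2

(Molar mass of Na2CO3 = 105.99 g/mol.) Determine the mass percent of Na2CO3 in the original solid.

64.14 %

n(HCl) per titration = 0.01335 × 0.2134 = 2.849 × 10^-3 mol
From the 1:2 ratio, n(Na2CO3) in each aliquot = 1/2 × 2.849 × 10^-3 = 1.424 × 10^-3 mol
n(Na2CO3) in the whole flask = 1.424 × 10^-3 × 200.0/10.00 = 0.02849 mol
mass of Na2CO3 = 0.02849 × 105.99 = 3.020 g
% Na2CO3 = 3.020 / 4.708 × 100 = 64.14 %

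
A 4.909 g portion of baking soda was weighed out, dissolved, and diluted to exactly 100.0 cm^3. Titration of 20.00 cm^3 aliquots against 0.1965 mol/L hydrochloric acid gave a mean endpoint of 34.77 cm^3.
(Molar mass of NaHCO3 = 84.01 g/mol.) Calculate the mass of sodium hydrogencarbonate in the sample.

NaHCO3 + HCl → NaCl + H2O + CO2
n(HCl) per titration = 0.03477 × 0.1965 = 6.832 × 10^-3 mol
n(NaHCO3) in each aliquot = 6.832 × 10^-3 mol (1:1 ratio)
n(NaHCO3) in the whole flask = 6.832 × 10^-3 × 100.0/20.00 = 0.03416 mol
mass of NaHCO3 = 0.03416 × 84.01 = 2.870 g

2.870 g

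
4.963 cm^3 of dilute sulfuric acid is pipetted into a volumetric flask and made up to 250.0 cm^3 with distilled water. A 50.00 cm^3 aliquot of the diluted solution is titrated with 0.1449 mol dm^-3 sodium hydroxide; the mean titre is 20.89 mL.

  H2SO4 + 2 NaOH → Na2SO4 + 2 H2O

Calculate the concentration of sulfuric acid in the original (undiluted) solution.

n(NaOH) = 0.02089 × 0.1449 = 3.027 × 10^-3 mol
From the 1:2 ratio, n(H2SO4) in the aliquot = 1/2 × 3.027 × 10^-3 = 1.513 × 10^-3 mol
[H2SO4]_dilute = 1.513 × 10^-3 / 0.05000 = 0.03027 mol/L
Dilution factor = 250.0 / 4.963 = 50.37
[H2SO4]_stock = 0.03027 × 50.37 = 1.525 mol/L

1.525 mol/L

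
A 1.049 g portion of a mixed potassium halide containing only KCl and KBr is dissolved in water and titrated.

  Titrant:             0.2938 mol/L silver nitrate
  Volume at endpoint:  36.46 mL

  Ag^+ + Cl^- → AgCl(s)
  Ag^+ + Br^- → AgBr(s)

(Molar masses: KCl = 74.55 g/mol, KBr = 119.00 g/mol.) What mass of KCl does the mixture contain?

n(AgNO3) = 0.03646 × 0.2938 = 0.01071 mol
Let x = n(KCl), y = n(KBr).
Titrant: 1x + 1y = 0.01071;  mass: 74.55x + 119.00y = 1.049
Solving, x = 5.078 × 10^-3 mol, y = 5.634 × 10^-3 mol
mass of KCl = 5.078 × 10^-3 × 74.55 = 0.3786 g

0.3786 g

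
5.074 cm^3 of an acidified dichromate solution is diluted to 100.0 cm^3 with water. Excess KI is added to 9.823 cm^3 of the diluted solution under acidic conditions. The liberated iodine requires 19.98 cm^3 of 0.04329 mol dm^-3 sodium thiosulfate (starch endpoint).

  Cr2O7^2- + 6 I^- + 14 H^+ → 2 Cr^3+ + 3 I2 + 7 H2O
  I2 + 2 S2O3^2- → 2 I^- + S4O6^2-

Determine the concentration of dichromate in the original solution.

n(S2O3^2-) = 0.01998 × 0.04329 = 8.649 × 10^-4 mol
n(I2) = n(S2O3^2-)/2 = 4.325 × 10^-4 mol
From the 1:3 ratio, n(Cr2O7^2-) in the aliquot = 1/3 × 4.325 × 10^-4 = 1.442 × 10^-4 mol
[Cr2O7^2-]_dilute = 1.442 × 10^-4 / 0.009823 = 0.01468 mol/L
[Cr2O7^2-]_original = 0.01468 × 100.0/5.074 = 0.2892 mol/L

0.2892 mol/L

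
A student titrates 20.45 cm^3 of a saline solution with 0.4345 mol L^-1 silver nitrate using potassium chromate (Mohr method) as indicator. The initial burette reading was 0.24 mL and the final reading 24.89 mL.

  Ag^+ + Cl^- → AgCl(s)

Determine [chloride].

0.5237 mol/L

n(AgNO3) = 0.02465 L × 0.4345 mol/L = 0.01071 mol
n(Cl-) = 0.01071 mol (1:1 mole ratio)
[Cl-] = 0.01071 mol / 0.02045 L = 0.5237 mol/L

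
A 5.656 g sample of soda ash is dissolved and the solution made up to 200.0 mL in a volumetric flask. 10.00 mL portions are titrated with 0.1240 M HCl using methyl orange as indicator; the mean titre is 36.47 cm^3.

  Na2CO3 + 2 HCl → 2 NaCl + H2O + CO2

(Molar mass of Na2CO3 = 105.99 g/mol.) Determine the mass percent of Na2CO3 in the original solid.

84.74 %

n(HCl) per titration = 0.03647 × 0.1240 = 4.522 × 10^-3 mol
From the 1:2 ratio, n(Na2CO3) in each aliquot = 1/2 × 4.522 × 10^-3 = 2.261 × 10^-3 mol
n(Na2CO3) in the whole flask = 2.261 × 10^-3 × 200.0/10.00 = 0.04522 mol
mass of Na2CO3 = 0.04522 × 105.99 = 4.793 g
% Na2CO3 = 4.793 / 5.656 × 100 = 84.74 %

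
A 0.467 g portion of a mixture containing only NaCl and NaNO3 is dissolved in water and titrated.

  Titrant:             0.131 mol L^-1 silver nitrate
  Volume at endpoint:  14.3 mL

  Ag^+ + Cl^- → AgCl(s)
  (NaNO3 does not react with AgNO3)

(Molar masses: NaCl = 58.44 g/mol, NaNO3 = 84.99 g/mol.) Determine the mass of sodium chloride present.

n(AgNO3) = 0.0143 × 0.131 = 1.87 × 10^-3 mol
Let x = n(NaCl), y = n(NaNO3).
Titrant: 1x = 1.87 × 10^-3;  mass: 58.44x + 84.99y = 0.467
Solving, x = 1.87 × 10^-3 mol, y = 4.21 × 10^-3 mol
mass of NaCl = 1.87 × 10^-3 × 58.44 = 0.109 g

0.109 g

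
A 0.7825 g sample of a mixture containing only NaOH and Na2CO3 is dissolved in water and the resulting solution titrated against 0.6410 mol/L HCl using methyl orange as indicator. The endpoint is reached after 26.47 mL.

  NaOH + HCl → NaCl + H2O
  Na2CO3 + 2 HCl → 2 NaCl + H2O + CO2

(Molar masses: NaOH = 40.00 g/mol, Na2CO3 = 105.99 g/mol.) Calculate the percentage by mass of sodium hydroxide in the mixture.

45.90 %

n(HCl) = 0.02647 × 0.6410 = 0.01697 mol
Let x = n(NaOH), y = n(Na2CO3).
Titrant: 1x + 2y = 0.01697;  mass: 40.00x + 105.99y = 0.7825
Solving, x = 8.979 × 10^-3 mol, y = 3.994 × 10^-3 mol
mass of NaOH = 8.979 × 10^-3 × 40.00 = 0.3592 g
% NaOH = 0.3592 / 0.7825 × 100 = 45.90 %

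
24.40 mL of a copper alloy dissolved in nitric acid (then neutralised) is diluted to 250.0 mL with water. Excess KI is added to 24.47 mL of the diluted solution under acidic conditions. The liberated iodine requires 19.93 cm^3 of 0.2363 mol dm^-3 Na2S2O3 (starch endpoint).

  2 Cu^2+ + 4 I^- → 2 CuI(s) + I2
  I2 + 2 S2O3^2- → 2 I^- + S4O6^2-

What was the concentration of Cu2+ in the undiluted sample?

1.972 mol/L

n(S2O3^2-) = 0.01993 × 0.2363 = 4.709 × 10^-3 mol
n(I2) = n(S2O3^2-)/2 = 2.355 × 10^-3 mol
From the 2:1 ratio, n(Cu2+) in the aliquot = 2/1 × 2.355 × 10^-3 = 4.709 × 10^-3 mol
[Cu2+]_dilute = 4.709 × 10^-3 / 0.02447 = 0.1925 mol/L
[Cu2+]_original = 0.1925 × 250.0/24.40 = 1.972 mol/L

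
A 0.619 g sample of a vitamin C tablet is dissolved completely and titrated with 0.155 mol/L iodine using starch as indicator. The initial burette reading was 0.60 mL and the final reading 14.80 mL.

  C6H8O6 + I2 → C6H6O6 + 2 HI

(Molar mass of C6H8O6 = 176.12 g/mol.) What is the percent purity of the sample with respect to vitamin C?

62.6 %

n(I2) = 0.0142 L × 0.155 mol/L = 2.20 × 10^-3 mol
n(C6H8O6) = 2.20 × 10^-3 mol (1:1 ratio)
mass of C6H8O6 = 2.20 × 10^-3 × 176.12 g/mol = 0.388 g
% C6H8O6 = 0.388 / 0.619 × 100 = 62.6 %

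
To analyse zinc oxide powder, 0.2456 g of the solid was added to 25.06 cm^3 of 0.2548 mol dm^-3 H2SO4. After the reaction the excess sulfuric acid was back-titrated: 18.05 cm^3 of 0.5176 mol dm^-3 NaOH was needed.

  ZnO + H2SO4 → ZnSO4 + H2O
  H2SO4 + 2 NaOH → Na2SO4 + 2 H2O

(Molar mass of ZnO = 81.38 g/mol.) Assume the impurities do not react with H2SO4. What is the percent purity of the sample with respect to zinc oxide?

n(H2SO4) added = 0.02506 × 0.2548 = 6.385 × 10^-3 mol
n(NaOH) used in back-titration = 0.01805 × 0.5176 = 9.343 × 10^-3 mol
From the 1:2 ratio, n(H2SO4) left over = 1/2 × 9.343 × 10^-3 = 4.671 × 10^-3 mol
n(H2SO4) consumed by analyte = 6.385 × 10^-3 − 4.671 × 10^-3 = 1.714 × 10^-3 mol
n(ZnO) = 1.714 × 10^-3 mol (1:1 ratio)
mass of ZnO = 1.714 × 10^-3 × 81.38 = 0.1395 g
% ZnO = 0.1395 / 0.2456 × 100 = 56.79 %

56.79 %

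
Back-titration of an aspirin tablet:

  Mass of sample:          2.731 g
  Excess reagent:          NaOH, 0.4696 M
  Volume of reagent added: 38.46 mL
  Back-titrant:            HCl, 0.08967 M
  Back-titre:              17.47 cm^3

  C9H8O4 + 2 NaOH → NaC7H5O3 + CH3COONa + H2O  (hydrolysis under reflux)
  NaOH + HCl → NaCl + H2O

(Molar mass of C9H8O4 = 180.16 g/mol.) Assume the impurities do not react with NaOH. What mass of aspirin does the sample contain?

1.486 g

n(NaOH) added = 0.03846 × 0.4696 = 0.01806 mol
n(HCl) used in back-titration = 0.01747 × 0.08967 = 1.567 × 10^-3 mol
n(NaOH) left over = 1.567 × 10^-3 mol (1:1 ratio)
n(NaOH) consumed by analyte = 0.01806 − 1.567 × 10^-3 = 0.01649 mol
From the 1:2 ratio, n(C9H8O4) = 1/2 × 0.01649 = 8.247 × 10^-3 mol
mass of C9H8O4 = 8.247 × 10^-3 × 180.16 = 1.486 g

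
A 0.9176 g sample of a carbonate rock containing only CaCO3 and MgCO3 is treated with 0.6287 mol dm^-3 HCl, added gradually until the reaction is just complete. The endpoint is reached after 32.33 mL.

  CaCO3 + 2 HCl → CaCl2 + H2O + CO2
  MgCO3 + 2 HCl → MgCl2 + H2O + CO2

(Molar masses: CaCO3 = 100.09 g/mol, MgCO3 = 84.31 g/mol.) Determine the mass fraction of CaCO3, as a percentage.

n(HCl) = 0.03233 × 0.6287 = 0.02033 mol
Let x = n(CaCO3), y = n(MgCO3).
Titrant: 2x + 2y = 0.02033;  mass: 100.09x + 84.31y = 0.9176
Solving, x = 3.851 × 10^-3 mol, y = 6.312 × 10^-3 mol
mass of CaCO3 = 3.851 × 10^-3 × 100.09 = 0.3854 g
% CaCO3 = 0.3854 / 0.9176 × 100 = 42.00 %

42.00 %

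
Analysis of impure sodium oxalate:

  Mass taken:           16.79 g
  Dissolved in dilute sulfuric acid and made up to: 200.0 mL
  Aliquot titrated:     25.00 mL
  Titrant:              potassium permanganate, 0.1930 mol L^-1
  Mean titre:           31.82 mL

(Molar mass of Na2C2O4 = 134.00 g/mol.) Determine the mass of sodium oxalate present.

2 MnO4^- + 5 C2O4^2- + 16 H^+ → 2 Mn^2+ + 10 CO2 + 8 H2O
n(KMnO4) per titration = 0.03182 × 0.1930 = 6.141 × 10^-3 mol
From the 5:2 ratio, n(Na2C2O4) in each aliquot = 5/2 × 6.141 × 10^-3 = 0.01535 mol
n(Na2C2O4) in the whole flask = 0.01535 × 200.0/25.00 = 0.1228 mol
mass of Na2C2O4 = 0.1228 × 134.00 = 16.46 g

16.46 g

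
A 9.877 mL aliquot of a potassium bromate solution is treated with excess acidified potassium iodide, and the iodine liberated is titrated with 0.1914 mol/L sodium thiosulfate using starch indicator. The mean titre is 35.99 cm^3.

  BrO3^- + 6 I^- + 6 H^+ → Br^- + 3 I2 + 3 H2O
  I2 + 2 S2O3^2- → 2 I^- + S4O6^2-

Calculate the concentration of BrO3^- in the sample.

n(S2O3^2-) = 0.03599 × 0.1914 = 6.888 × 10^-3 mol
n(I2) = n(S2O3^2-)/2 = 3.444 × 10^-3 mol
From the 1:3 ratio, n(BrO3^-) in the aliquot = 1/3 × 3.444 × 10^-3 = 1.148 × 10^-3 mol
[BrO3^-] = 1.148 × 10^-3 / 0.009877 = 0.1162 mol/L

0.1162 mol/L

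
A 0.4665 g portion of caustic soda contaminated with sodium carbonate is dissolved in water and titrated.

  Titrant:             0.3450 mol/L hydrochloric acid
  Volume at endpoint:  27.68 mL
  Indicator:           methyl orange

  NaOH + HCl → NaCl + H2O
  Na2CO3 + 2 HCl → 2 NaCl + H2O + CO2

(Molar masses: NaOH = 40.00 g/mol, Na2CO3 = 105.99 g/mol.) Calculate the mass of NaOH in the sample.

0.1218 g

n(HCl) = 0.02768 × 0.3450 = 9.550 × 10^-3 mol
Let x = n(NaOH), y = n(Na2CO3).
Titrant: 1x + 2y = 9.550 × 10^-3;  mass: 40.00x + 105.99y = 0.4665
Solving, x = 3.046 × 10^-3 mol, y = 3.252 × 10^-3 mol
mass of NaOH = 3.046 × 10^-3 × 40.00 = 0.1218 g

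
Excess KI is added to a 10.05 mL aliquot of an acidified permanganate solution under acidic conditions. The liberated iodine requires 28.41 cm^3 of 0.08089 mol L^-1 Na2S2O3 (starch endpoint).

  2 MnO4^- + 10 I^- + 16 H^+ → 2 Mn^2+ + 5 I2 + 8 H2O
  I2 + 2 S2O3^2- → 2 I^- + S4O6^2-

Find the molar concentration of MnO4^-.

0.04573 mol/L

n(S2O3^2-) = 0.02841 × 0.08089 = 2.298 × 10^-3 mol
n(I2) = n(S2O3^2-)/2 = 1.149 × 10^-3 mol
From the 2:5 ratio, n(MnO4^-) in the aliquot = 2/5 × 1.149 × 10^-3 = 4.596 × 10^-4 mol
[MnO4^-] = 4.596 × 10^-4 / 0.01005 = 0.04573 mol/L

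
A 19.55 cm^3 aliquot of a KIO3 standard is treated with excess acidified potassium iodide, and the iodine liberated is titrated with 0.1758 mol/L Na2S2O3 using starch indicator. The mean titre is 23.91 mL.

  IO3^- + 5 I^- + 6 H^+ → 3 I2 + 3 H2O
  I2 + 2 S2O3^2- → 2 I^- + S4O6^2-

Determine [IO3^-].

0.03583 mol/L

n(S2O3^2-) = 0.02391 × 0.1758 = 4.203 × 10^-3 mol
n(I2) = n(S2O3^2-)/2 = 2.102 × 10^-3 mol
From the 1:3 ratio, n(IO3^-) in the aliquot = 1/3 × 2.102 × 10^-3 = 7.006 × 10^-4 mol
[IO3^-] = 7.006 × 10^-4 / 0.01955 = 0.03583 mol/L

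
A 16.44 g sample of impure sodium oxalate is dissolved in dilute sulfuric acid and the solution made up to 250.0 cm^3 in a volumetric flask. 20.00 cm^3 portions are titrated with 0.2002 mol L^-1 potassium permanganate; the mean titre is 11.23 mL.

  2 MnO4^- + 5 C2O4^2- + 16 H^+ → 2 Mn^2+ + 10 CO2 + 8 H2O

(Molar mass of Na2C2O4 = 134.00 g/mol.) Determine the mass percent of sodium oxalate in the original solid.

n(KMnO4) per titration = 0.01123 × 0.2002 = 2.248 × 10^-3 mol
From the 5:2 ratio, n(Na2C2O4) in each aliquot = 5/2 × 2.248 × 10^-3 = 5.621 × 10^-3 mol
n(Na2C2O4) in the whole flask = 5.621 × 10^-3 × 250.0/20.00 = 0.07026 mol
mass of Na2C2O4 = 0.07026 × 134.00 = 9.415 g
% Na2C2O4 = 9.415 / 16.44 × 100 = 57.27 %

57.27 %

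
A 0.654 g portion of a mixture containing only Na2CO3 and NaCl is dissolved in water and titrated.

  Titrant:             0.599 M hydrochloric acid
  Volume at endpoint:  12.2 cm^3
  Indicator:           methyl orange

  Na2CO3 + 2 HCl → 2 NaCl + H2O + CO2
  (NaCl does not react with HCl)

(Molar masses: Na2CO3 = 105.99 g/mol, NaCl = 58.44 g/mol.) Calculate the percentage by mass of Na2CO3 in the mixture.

n(HCl) = 0.0122 × 0.599 = 7.31 × 10^-3 mol
Let x = n(Na2CO3), y = n(NaCl).
Titrant: 2x = 7.31 × 10^-3;  mass: 105.99x + 58.44y = 0.654
Solving, x = 3.65 × 10^-3 mol, y = 4.56 × 10^-3 mol
mass of Na2CO3 = 3.65 × 10^-3 × 105.99 = 0.387 g
% Na2CO3 = 0.387 / 0.654 × 100 = 59.2 %

59.2 %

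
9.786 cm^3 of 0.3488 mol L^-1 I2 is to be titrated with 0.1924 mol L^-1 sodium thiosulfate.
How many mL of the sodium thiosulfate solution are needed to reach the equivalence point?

I2 + 2 S2O3^2- → 2 I^- + S4O6^2-
n(I2) = 0.009786 L × 0.3488 mol/L = 3.413 × 10^-3 mol
From the 2:1 stoichiometry, n(Na2S2O3) = 2/1 × 3.413 × 10^-3 = 6.827 × 10^-3 mol
V(Na2S2O3) = 6.827 × 10^-3 mol / 0.1924 mol/L = 0.03548 L = 35.48 mL

35.48 mL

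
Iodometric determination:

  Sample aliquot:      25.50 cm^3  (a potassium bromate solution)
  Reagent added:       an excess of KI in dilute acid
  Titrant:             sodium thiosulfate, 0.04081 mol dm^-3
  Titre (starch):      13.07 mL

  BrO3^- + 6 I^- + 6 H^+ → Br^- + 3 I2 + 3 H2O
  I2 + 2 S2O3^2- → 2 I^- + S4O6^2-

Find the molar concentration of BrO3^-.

n(S2O3^2-) = 0.01307 × 0.04081 = 5.334 × 10^-4 mol
n(I2) = n(S2O3^2-)/2 = 2.667 × 10^-4 mol
From the 1:3 ratio, n(BrO3^-) in the aliquot = 1/3 × 2.667 × 10^-4 = 8.890 × 10^-5 mol
[BrO3^-] = 8.890 × 10^-5 / 0.02550 = 0.003486 mol/L

0.003486 mol/L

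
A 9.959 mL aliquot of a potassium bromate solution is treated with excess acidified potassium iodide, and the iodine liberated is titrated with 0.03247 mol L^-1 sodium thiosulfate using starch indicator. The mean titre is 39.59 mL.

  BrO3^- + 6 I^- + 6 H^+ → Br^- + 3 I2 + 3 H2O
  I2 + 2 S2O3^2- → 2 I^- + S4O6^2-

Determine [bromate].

n(S2O3^2-) = 0.03959 × 0.03247 = 1.285 × 10^-3 mol
n(I2) = n(S2O3^2-)/2 = 6.427 × 10^-4 mol
From the 1:3 ratio, n(BrO3^-) in the aliquot = 1/3 × 6.427 × 10^-4 = 2.142 × 10^-4 mol
[BrO3^-] = 2.142 × 10^-4 / 0.009959 = 0.02151 mol/L

0.02151 mol/L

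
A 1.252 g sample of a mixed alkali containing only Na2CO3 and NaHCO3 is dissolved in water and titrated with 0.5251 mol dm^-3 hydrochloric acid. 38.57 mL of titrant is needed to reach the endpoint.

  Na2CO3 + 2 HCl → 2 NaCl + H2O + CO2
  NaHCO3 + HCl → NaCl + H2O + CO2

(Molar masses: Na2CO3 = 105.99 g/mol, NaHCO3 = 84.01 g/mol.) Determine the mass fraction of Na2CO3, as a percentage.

n(HCl) = 0.03857 × 0.5251 = 0.02025 mol
Let x = n(Na2CO3), y = n(NaHCO3).
Titrant: 2x + 1y = 0.02025;  mass: 105.99x + 84.01y = 1.252
Solving, x = 7.246 × 10^-3 mol, y = 5.761 × 10^-3 mol
mass of Na2CO3 = 7.246 × 10^-3 × 105.99 = 0.7680 g
% Na2CO3 = 0.7680 / 1.252 × 100 = 61.34 %

61.34 %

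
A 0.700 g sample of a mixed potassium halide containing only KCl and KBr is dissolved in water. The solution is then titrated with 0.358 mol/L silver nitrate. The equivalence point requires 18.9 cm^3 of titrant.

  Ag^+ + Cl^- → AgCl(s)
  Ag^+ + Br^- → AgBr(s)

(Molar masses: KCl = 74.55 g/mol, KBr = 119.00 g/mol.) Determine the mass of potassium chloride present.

0.176 g

n(AgNO3) = 0.0189 × 0.358 = 6.77 × 10^-3 mol
Let x = n(KCl), y = n(KBr).
Titrant: 1x + 1y = 6.77 × 10^-3;  mass: 74.55x + 119.00y = 0.700
Solving, x = 2.37 × 10^-3 mol, y = 4.40 × 10^-3 mol
mass of KCl = 2.37 × 10^-3 × 74.55 = 0.176 g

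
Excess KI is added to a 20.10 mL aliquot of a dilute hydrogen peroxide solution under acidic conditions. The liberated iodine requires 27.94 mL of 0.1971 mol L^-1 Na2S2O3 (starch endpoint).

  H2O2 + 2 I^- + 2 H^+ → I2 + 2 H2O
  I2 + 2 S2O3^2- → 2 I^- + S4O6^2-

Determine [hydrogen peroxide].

0.1370 mol/L

n(S2O3^2-) = 0.02794 × 0.1971 = 5.507 × 10^-3 mol
n(I2) = n(S2O3^2-)/2 = 2.753 × 10^-3 mol
n(H2O2) in the aliquot = 2.753 × 10^-3 mol (1:1 ratio)
[H2O2] = 2.753 × 10^-3 / 0.02010 = 0.1370 mol/L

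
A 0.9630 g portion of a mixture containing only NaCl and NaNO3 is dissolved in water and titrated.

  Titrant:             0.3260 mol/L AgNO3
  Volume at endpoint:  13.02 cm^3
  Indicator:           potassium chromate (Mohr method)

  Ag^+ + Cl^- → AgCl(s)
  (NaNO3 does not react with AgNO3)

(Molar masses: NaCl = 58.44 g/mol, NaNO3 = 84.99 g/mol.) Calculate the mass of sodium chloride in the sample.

n(AgNO3) = 0.01302 × 0.3260 = 4.245 × 10^-3 mol
Let x = n(NaCl), y = n(NaNO3).
Titrant: 1x = 4.245 × 10^-3;  mass: 58.44x + 84.99y = 0.9630
Solving, x = 4.245 × 10^-3 mol, y = 8.412 × 10^-3 mol
mass of NaCl = 4.245 × 10^-3 × 58.44 = 0.2480 g

0.2480 g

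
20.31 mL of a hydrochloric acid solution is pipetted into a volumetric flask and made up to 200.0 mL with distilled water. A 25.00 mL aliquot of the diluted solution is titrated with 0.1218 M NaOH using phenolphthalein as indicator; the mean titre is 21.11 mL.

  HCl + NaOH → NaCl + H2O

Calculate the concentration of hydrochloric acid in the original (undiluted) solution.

1.013 M

n(NaOH) = 0.02111 × 0.1218 = 2.571 × 10^-3 mol
n(HCl) in the aliquot = 2.571 × 10^-3 mol (1:1 ratio)
[HCl]_dilute = 2.571 × 10^-3 / 0.02500 = 0.1028 mol/L
Dilution factor = 200.0 / 20.31 = 9.847
[HCl]_stock = 0.1028 × 9.847 = 1.013 mol/L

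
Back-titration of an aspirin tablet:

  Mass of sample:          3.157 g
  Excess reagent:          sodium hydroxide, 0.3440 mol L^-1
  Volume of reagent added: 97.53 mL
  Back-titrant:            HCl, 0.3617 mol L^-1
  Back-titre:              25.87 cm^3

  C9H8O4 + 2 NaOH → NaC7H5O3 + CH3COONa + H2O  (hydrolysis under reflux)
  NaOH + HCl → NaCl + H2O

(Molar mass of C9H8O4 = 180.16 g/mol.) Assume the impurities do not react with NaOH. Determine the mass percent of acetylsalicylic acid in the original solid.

n(NaOH) added = 0.09753 × 0.3440 = 0.03355 mol
n(HCl) used in back-titration = 0.02587 × 0.3617 = 9.357 × 10^-3 mol
n(NaOH) left over = 9.357 × 10^-3 mol (1:1 ratio)
n(NaOH) consumed by analyte = 0.03355 − 9.357 × 10^-3 = 0.02419 mol
From the 1:2 ratio, n(C9H8O4) = 1/2 × 0.02419 = 0.01210 mol
mass of C9H8O4 = 0.01210 × 180.16 = 2.179 g
% C9H8O4 = 2.179 / 3.157 × 100 = 69.03 %

69.03 %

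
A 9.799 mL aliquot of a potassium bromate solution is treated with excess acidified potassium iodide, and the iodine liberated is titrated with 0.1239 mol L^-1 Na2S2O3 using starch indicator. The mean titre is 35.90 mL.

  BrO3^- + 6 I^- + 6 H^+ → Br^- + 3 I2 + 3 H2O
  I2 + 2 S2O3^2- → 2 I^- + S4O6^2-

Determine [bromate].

n(S2O3^2-) = 0.03590 × 0.1239 = 4.448 × 10^-3 mol
n(I2) = n(S2O3^2-)/2 = 2.224 × 10^-3 mol
From the 1:3 ratio, n(BrO3^-) in the aliquot = 1/3 × 2.224 × 10^-3 = 7.413 × 10^-4 mol
[BrO3^-] = 7.413 × 10^-4 / 0.009799 = 0.07565 mol/L

0.07565 mol/L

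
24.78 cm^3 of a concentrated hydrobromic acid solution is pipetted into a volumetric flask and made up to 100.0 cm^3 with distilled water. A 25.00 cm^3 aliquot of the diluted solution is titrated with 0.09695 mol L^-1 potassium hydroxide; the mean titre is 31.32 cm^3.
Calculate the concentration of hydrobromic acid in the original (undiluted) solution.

HBr + KOH → KBr + H2O
n(KOH) = 0.03132 × 0.09695 = 3.036 × 10^-3 mol
n(HBr) in the aliquot = 3.036 × 10^-3 mol (1:1 ratio)
[HBr]_dilute = 3.036 × 10^-3 / 0.02500 = 0.1215 mol/L
Dilution factor = 100.0 / 24.78 = 4.036
[HBr]_stock = 0.1215 × 4.036 = 0.4901 mol/L

0.4901 mol/L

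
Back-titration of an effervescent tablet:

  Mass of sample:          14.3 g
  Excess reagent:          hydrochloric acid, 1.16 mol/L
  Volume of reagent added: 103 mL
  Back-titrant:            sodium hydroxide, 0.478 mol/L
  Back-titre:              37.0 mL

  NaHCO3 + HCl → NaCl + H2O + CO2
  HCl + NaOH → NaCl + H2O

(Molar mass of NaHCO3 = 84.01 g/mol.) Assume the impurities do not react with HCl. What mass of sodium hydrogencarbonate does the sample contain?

8.55 g

n(HCl) added = 0.103 × 1.16 = 0.119 mol
n(NaOH) used in back-titration = 0.0370 × 0.478 = 0.0177 mol
n(HCl) left over = 0.0177 mol (1:1 ratio)
n(HCl) consumed by analyte = 0.119 − 0.0177 = 0.102 mol
n(NaHCO3) = 0.102 mol (1:1 ratio)
mass of NaHCO3 = 0.102 × 84.01 = 8.55 g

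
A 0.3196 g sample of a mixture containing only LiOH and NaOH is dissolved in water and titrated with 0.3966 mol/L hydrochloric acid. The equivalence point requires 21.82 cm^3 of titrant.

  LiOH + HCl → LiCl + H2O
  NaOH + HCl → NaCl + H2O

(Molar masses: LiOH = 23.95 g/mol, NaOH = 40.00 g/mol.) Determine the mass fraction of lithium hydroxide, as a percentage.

n(HCl) = 0.02182 × 0.3966 = 8.654 × 10^-3 mol
Let x = n(LiOH), y = n(NaOH).
Titrant: 1x + 1y = 8.654 × 10^-3;  mass: 23.95x + 40.00y = 0.3196
Solving, x = 1.654 × 10^-3 mol, y = 6.999 × 10^-3 mol
mass of LiOH = 1.654 × 10^-3 × 23.95 = 0.03962 g
% LiOH = 0.03962 / 0.3196 × 100 = 12.40 %

12.40 %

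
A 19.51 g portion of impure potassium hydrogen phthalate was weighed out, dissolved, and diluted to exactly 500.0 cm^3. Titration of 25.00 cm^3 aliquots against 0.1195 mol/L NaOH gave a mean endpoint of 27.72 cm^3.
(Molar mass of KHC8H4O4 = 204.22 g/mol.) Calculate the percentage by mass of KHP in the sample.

69.35 %

KHC8H4O4 + NaOH → KNaC8H4O4 + H2O
n(NaOH) per titration = 0.02772 × 0.1195 = 3.313 × 10^-3 mol
n(KHC8H4O4) in each aliquot = 3.313 × 10^-3 mol (1:1 ratio)
n(KHC8H4O4) in the whole flask = 3.313 × 10^-3 × 500.0/25.00 = 0.06625 mol
mass of KHC8H4O4 = 0.06625 × 204.22 = 13.53 g
% KHC8H4O4 = 13.53 / 19.51 × 100 = 69.35 %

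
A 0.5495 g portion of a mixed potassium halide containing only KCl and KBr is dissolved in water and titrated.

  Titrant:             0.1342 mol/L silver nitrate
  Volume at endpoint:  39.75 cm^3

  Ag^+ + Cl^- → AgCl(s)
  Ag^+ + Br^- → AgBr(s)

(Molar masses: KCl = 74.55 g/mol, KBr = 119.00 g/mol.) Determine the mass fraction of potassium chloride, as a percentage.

n(AgNO3) = 0.03975 × 0.1342 = 5.334 × 10^-3 mol
Let x = n(KCl), y = n(KBr).
Titrant: 1x + 1y = 5.334 × 10^-3;  mass: 74.55x + 119.00y = 0.5495
Solving, x = 1.919 × 10^-3 mol, y = 3.415 × 10^-3 mol
mass of KCl = 1.919 × 10^-3 × 74.55 = 0.1431 g
% KCl = 0.1431 / 0.5495 × 100 = 26.03 %

26.03 %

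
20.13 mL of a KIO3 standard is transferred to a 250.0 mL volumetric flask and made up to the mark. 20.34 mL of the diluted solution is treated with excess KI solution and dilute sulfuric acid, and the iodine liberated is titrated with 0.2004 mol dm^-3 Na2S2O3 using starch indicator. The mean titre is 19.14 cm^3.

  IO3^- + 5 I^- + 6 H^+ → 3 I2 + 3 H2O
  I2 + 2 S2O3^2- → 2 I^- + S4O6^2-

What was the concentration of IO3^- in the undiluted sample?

n(S2O3^2-) = 0.01914 × 0.2004 = 3.836 × 10^-3 mol
n(I2) = n(S2O3^2-)/2 = 1.918 × 10^-3 mol
From the 1:3 ratio, n(IO3^-) in the aliquot = 1/3 × 1.918 × 10^-3 = 6.393 × 10^-4 mol
[IO3^-]_dilute = 6.393 × 10^-4 / 0.02034 = 0.03143 mol/L
[IO3^-]_original = 0.03143 × 250.0/20.13 = 0.3903 mol/L

0.3903 mol/L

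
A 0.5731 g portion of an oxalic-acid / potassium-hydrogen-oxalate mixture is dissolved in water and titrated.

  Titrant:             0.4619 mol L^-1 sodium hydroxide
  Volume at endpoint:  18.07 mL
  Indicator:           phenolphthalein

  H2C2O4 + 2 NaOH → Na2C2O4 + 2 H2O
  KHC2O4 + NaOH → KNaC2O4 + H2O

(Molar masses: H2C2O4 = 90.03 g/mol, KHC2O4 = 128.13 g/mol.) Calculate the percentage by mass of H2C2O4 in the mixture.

46.91 %

n(NaOH) = 0.01807 × 0.4619 = 8.347 × 10^-3 mol
Let x = n(H2C2O4), y = n(KHC2O4).
Titrant: 2x + 1y = 8.347 × 10^-3;  mass: 90.03x + 128.13y = 0.5731
Solving, x = 2.986 × 10^-3 mol, y = 2.375 × 10^-3 mol
mass of H2C2O4 = 2.986 × 10^-3 × 90.03 = 0.2688 g
% H2C2O4 = 0.2688 / 0.5731 × 100 = 46.91 %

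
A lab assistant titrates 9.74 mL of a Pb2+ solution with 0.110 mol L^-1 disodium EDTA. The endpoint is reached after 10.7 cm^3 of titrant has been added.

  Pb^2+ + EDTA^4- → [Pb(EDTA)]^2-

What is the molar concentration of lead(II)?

0.121 mol/L

n(EDTA) = 0.0107 L × 0.110 mol/L = 1.18 × 10^-3 mol
n(Pb2+) = 1.18 × 10^-3 mol (1:1 mole ratio)
[Pb2+] = 1.18 × 10^-3 mol / 0.00974 L = 0.121 mol/L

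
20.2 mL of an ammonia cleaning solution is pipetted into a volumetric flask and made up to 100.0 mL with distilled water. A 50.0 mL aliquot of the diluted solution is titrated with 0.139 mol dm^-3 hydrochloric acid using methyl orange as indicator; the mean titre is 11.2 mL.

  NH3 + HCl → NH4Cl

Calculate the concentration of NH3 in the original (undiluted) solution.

n(HCl) = 0.0112 × 0.139 = 1.56 × 10^-3 mol
n(NH3) in the aliquot = 1.56 × 10^-3 mol (1:1 ratio)
[NH3]_dilute = 1.56 × 10^-3 / 0.0500 = 0.0311 mol/L
Dilution factor = 100.0 / 20.2 = 4.950
[NH3]_stock = 0.0311 × 4.950 = 0.154 mol/L

0.154 mol/L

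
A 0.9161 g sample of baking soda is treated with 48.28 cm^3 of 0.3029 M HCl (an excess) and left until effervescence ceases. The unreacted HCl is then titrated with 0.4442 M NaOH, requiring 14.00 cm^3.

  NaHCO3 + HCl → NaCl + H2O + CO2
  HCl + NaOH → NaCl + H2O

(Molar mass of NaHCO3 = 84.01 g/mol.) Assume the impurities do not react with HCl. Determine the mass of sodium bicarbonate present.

0.7061 g

n(HCl) added = 0.04828 × 0.3029 = 0.01462 mol
n(NaOH) used in back-titration = 0.01400 × 0.4442 = 6.219 × 10^-3 mol
n(HCl) left over = 6.219 × 10^-3 mol (1:1 ratio)
n(HCl) consumed by analyte = 0.01462 − 6.219 × 10^-3 = 8.405 × 10^-3 mol
n(NaHCO3) = 8.405 × 10^-3 mol (1:1 ratio)
mass of NaHCO3 = 8.405 × 10^-3 × 84.01 = 0.7061 g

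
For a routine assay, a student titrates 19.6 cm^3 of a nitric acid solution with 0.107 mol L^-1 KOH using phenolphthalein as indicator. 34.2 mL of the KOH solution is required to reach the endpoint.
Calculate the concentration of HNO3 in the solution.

HNO3 + KOH → KNO3 + H2O
n(KOH) = 0.0342 L × 0.107 mol/L = 3.66 × 10^-3 mol
n(HNO3) = 3.66 × 10^-3 mol (1:1 mole ratio)
[HNO3] = 3.66 × 10^-3 mol / 0.0196 L = 0.187 mol/L

0.187 mol/L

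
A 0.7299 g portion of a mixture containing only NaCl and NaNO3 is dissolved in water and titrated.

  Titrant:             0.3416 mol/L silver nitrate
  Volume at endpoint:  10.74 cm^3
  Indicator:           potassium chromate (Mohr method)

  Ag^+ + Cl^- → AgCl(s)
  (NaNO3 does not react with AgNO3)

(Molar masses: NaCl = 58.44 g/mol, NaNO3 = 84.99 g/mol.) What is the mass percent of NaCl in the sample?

29.37 %

n(AgNO3) = 0.01074 × 0.3416 = 3.669 × 10^-3 mol
Let x = n(NaCl), y = n(NaNO3).
Titrant: 1x = 3.669 × 10^-3;  mass: 58.44x + 84.99y = 0.7299
Solving, x = 3.669 × 10^-3 mol, y = 6.065 × 10^-3 mol
mass of NaCl = 3.669 × 10^-3 × 58.44 = 0.2144 g
% NaCl = 0.2144 / 0.7299 × 100 = 29.37 %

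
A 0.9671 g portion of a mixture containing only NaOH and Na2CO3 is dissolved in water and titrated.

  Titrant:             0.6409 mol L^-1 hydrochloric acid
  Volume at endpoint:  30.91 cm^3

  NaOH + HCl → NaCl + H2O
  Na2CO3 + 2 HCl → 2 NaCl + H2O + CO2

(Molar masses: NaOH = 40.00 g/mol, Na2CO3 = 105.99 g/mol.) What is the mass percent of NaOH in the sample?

n(HCl) = 0.03091 × 0.6409 = 0.01981 mol
Let x = n(NaOH), y = n(Na2CO3).
Titrant: 1x + 2y = 0.01981;  mass: 40.00x + 105.99y = 0.9671
Solving, x = 6.367 × 10^-3 mol, y = 6.721 × 10^-3 mol
mass of NaOH = 6.367 × 10^-3 × 40.00 = 0.2547 g
% NaOH = 0.2547 / 0.9671 × 100 = 26.34 %

26.34 %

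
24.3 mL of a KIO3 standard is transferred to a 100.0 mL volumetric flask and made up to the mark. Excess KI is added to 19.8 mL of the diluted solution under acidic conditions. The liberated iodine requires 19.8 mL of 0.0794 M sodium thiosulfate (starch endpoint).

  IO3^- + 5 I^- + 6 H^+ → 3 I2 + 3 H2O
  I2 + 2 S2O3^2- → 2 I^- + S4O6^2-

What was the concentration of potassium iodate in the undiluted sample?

n(S2O3^2-) = 0.0198 × 0.0794 = 1.57 × 10^-3 mol
n(I2) = n(S2O3^2-)/2 = 7.86 × 10^-4 mol
From the 1:3 ratio, n(IO3^-) in the aliquot = 1/3 × 7.86 × 10^-4 = 2.62 × 10^-4 mol
[IO3^-]_dilute = 2.62 × 10^-4 / 0.0198 = 0.0132 mol/L
[IO3^-]_original = 0.0132 × 100.0/24.3 = 0.0545 mol/L

0.0545 M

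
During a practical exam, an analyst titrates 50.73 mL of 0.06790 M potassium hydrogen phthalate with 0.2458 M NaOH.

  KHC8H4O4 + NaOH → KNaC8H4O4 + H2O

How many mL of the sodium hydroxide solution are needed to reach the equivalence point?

14.01 mL

n(KHC8H4O4) = 0.05073 L × 0.06790 mol/L = 3.445 × 10^-3 mol
n(NaOH) = 3.445 × 10^-3 mol (1:1 stoichiometry)
V(NaOH) = 3.445 × 10^-3 mol / 0.2458 mol/L = 0.01401 L = 14.01 mL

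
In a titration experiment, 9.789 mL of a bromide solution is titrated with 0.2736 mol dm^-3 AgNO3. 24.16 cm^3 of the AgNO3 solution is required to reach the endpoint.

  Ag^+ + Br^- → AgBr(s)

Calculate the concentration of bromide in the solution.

0.6753 mol/L

n(AgNO3) = 0.02416 L × 0.2736 mol/L = 6.610 × 10^-3 mol
n(Br-) = 6.610 × 10^-3 mol (1:1 mole ratio)
[Br-] = 6.610 × 10^-3 mol / 0.009789 L = 0.6753 mol/L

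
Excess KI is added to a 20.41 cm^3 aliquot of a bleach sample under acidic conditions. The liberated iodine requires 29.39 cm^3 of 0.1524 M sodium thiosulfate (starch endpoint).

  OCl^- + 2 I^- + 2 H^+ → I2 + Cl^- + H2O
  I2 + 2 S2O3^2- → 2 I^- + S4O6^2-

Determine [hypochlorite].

0.1097 M

n(S2O3^2-) = 0.02939 × 0.1524 = 4.479 × 10^-3 mol
n(I2) = n(S2O3^2-)/2 = 2.240 × 10^-3 mol
n(OCl^-) in the aliquot = 2.240 × 10^-3 mol (1:1 ratio)
[OCl^-] = 2.240 × 10^-3 / 0.02041 = 0.1097 mol/L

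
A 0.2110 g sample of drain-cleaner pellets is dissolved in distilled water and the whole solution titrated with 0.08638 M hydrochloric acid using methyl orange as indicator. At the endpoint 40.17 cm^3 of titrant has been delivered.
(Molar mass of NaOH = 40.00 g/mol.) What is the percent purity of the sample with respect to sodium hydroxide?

NaOH + HCl → NaCl + H2O
n(HCl) = 0.04017 L × 0.08638 mol/L = 3.470 × 10^-3 mol
n(NaOH) = 3.470 × 10^-3 mol (1:1 ratio)
mass of NaOH = 3.470 × 10^-3 × 40.00 g/mol = 0.1388 g
% NaOH = 0.1388 / 0.2110 × 100 = 65.78 %

65.78 %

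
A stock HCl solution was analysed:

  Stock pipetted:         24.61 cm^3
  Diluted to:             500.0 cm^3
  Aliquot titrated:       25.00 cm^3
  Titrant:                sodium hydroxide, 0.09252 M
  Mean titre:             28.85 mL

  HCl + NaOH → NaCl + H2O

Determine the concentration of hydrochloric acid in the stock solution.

n(NaOH) = 0.02885 × 0.09252 = 2.669 × 10^-3 mol
n(HCl) in the aliquot = 2.669 × 10^-3 mol (1:1 ratio)
[HCl]_dilute = 2.669 × 10^-3 / 0.02500 = 0.1068 mol/L
Dilution factor = 500.0 / 24.61 = 20.32
[HCl]_stock = 0.1068 × 20.32 = 2.169 mol/L

2.169 M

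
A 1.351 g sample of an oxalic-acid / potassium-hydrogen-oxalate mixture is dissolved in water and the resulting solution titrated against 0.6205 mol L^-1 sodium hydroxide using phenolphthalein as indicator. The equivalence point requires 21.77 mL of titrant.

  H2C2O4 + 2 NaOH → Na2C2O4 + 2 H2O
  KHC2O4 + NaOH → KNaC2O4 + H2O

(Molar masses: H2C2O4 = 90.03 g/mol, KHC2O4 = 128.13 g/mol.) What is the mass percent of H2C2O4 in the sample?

15.23 %

n(NaOH) = 0.02177 × 0.6205 = 0.01351 mol
Let x = n(H2C2O4), y = n(KHC2O4).
Titrant: 2x + 1y = 0.01351;  mass: 90.03x + 128.13y = 1.351
Solving, x = 2.285 × 10^-3 mol, y = 8.939 × 10^-3 mol
mass of H2C2O4 = 2.285 × 10^-3 × 90.03 = 0.2057 g
% H2C2O4 = 0.2057 / 1.351 × 100 = 15.23 %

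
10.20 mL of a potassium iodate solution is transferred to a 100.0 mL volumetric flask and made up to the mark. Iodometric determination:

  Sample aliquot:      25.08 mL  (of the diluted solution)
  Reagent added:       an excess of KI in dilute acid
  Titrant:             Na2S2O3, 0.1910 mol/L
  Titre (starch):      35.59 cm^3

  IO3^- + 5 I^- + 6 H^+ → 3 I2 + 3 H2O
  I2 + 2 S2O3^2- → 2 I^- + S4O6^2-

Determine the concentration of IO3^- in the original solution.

n(S2O3^2-) = 0.03559 × 0.1910 = 6.798 × 10^-3 mol
n(I2) = n(S2O3^2-)/2 = 3.399 × 10^-3 mol
From the 1:3 ratio, n(IO3^-) in the aliquot = 1/3 × 3.399 × 10^-3 = 1.133 × 10^-3 mol
[IO3^-]_dilute = 1.133 × 10^-3 / 0.02508 = 0.04517 mol/L
[IO3^-]_original = 0.04517 × 100.0/10.20 = 0.4429 mol/L

0.4429 mol/L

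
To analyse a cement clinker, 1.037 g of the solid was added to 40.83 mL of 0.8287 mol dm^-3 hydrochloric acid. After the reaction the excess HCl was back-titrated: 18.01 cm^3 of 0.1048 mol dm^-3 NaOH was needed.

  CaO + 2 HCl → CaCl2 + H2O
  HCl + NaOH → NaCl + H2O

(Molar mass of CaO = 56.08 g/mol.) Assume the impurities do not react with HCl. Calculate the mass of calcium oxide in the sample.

n(HCl) added = 0.04083 × 0.8287 = 0.03384 mol
n(NaOH) used in back-titration = 0.01801 × 0.1048 = 1.887 × 10^-3 mol
n(HCl) left over = 1.887 × 10^-3 mol (1:1 ratio)
n(HCl) consumed by analyte = 0.03384 − 1.887 × 10^-3 = 0.03195 mol
From the 1:2 ratio, n(CaO) = 1/2 × 0.03195 = 0.01597 mol
mass of CaO = 0.01597 × 56.08 = 0.8958 g

0.8958 g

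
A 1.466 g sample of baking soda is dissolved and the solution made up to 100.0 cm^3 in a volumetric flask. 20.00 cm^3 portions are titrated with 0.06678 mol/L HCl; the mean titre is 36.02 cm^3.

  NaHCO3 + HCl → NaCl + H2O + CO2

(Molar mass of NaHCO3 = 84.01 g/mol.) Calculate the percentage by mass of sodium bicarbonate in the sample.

68.92 %

n(HCl) per titration = 0.03602 × 0.06678 = 2.405 × 10^-3 mol
n(NaHCO3) in each aliquot = 2.405 × 10^-3 mol (1:1 ratio)
n(NaHCO3) in the whole flask = 2.405 × 10^-3 × 100.0/20.00 = 0.01203 mol
mass of NaHCO3 = 0.01203 × 84.01 = 1.010 g
% NaHCO3 = 1.010 / 1.466 × 100 = 68.92 %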